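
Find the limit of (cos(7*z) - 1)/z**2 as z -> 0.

-49/2

Direct substitution gives 0/0.
Apply L'Hôpital: lim (-7*sin(7*z))/(2*z), still 0/0.
After 2 applications of L'Hôpital's rule the quotient is (-49*cos(7*z))/(2); substituting z = 0 gives -49/2.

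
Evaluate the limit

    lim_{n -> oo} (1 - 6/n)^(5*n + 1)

Let L be the limit and take ln: ln L = lim (5n + 1)·ln(1 - 6/n) = lim (5n + 1)·(-6/n + O(1/n²)) = -30.
Hence L = e^(-30).

e^(-30)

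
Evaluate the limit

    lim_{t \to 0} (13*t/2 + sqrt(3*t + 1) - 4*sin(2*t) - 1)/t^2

Substitution gives 0/0; apply L'Hôpital's rule 2 times.
After differentiating numerator and denominator 2 times the quotient is (16*sin(2*t) - 9/(4*(3*t + 1)^(3/2)))/(2); at t = 0 this is -9/8.

-9/8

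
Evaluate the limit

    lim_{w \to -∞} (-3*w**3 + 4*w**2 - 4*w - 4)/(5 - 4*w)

The numerator has higher degree (3 > 1); the quotient behaves like (-3/(-4))·w^2 for large |w|.
As w → −∞ this diverges to ∞.

∞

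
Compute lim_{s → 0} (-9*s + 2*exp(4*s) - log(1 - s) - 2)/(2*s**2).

Substitution gives 0/0 (the numerator vanishes to order 2).
Expand each term to order s^2: the coefficient of s^2 in 2·e^(4s) is 16 and in −ln(1 - s) is 1/2.
Lower-order terms cancel with the polynomial part, so the numerator is (33/2)·s^2 + o(s^2), and the limit is (33/2)/(2) = 33/4.

33/4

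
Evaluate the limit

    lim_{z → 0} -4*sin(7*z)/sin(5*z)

Substitution gives 0/0.
Divide numerator and denominator by z: sin(7z)/z → 7 and sin(5z)/z → 5, so the limit is -4·7/5 = -28/5.

-28/5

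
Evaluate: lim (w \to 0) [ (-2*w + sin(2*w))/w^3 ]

-4/3

Direct substitution gives 0/0.
Apply L'Hôpital: lim (2*cos(2*w) - 2)/(3*w^2), still 0/0.
Apply L'Hôpital: lim (-4*sin(2*w))/(6*w), still 0/0.
After 3 applications of L'Hôpital's rule the quotient is (-8*cos(2*w))/(6); substituting w = 0 gives -4/3.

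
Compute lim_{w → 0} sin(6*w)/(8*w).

3/4

Substitution gives 0/0.
Write it as (6/8)·sin(6w)/(6w); since sin(u)/u → 1, the limit is 3/4.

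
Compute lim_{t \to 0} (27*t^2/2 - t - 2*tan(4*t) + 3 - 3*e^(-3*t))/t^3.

-175/6

Substitution gives 0/0 (the numerator vanishes to order 3).
Expand each term to order t^3: the coefficient of t^3 in -2·tan(4t) is -128/3 and in -3·e^(-3t) is 27/2.
Lower-order terms cancel with the polynomial part, so the numerator is (-175/6)·t^3 + o(t^3), and the limit is (-175/6)/(1) = -175/6.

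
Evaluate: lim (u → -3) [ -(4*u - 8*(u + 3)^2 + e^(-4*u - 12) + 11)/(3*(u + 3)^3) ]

32/9

Direct substitution gives 0/0.
Apply L'Hôpital: lim (-16*u - 4*e^(-4*u - 12) - 44)/(-9*(u + 3)^2), still 0/0.
Apply L'Hôpital: lim (16*e^(-4*u - 12) - 16)/(-18*u - 54), still 0/0.
After 3 applications of L'Hôpital's rule the quotient is (-64*e^(-4*u - 12))/(-18); substituting u = -3 gives 32/9.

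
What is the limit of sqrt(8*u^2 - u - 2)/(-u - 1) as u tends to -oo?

For large |u|, √(8*u^2 - u - 2) ≈ √8·|u| and the denominator ≈ -u.
Since u → −∞, |u| = −u, giving −√8/(-1) = 2*√(2).

2*√(2)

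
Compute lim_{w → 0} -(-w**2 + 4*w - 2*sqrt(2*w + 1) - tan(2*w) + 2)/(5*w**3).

Substitution gives 0/0 (the numerator vanishes to order 3).
Expand each term to order w^3: the coefficient of w^3 in -2·√(1 + 2w) is -1 and in −tan(2w) is -8/3.
Lower-order terms cancel with the polynomial part, so the numerator is (-11/3)·w^3 + o(w^3), and the limit is (-11/3)/(-5) = 11/15.

11/15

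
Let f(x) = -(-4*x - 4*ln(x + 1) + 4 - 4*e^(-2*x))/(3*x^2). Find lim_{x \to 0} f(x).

2

Substitution gives 0/0 (the numerator vanishes to order 2).
Expand each term to order x^2: the coefficient of x^2 in -4·ln(1 + x) is 2 and in -4·e^(-2x) is -8.
Lower-order terms cancel with the polynomial part, so the numerator is (-6)·x^2 + o(x^2), and the limit is (-6)/(-3) = 2.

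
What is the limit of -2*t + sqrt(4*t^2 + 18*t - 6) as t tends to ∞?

9/2

An ∞ − ∞ form. Rationalising with the conjugate, the difference becomes (18t - 6) / (√(4*t^2 + 18*t - 6) + 2t).
For large t the denominator behaves like 2·2t, so the quotient tends to 18/4 = 9/2.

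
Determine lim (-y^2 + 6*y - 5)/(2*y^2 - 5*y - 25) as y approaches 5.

-4/15

At y = 5 both the top and bottom vanish — a removable singularity. Factoring out (y - 5) from each leaves (1 - y)/(2*y + 5), which at y = 5 equals -4/15.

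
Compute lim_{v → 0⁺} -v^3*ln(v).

This is a 0·(−∞) form. Rewrite as -1·ln(v) / v^(−3) and apply L'Hôpital:
the derivative quotient is -1·(1/v) / (−3·v^(−4)) = (1/3)·v^3 → 0.

0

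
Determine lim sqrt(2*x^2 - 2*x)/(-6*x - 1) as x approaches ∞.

For large |x|, √(2*x^2 - 2*x) ≈ √2·|x| and the denominator ≈ -6x.
Since x → +∞, |x| = x, giving √2/(-6) = -√(2)/6.

-√(2)/6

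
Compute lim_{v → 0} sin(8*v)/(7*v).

Substitution gives 0/0.
Write it as (8/7)·sin(8v)/(8v); since sin(u)/u → 1, the limit is 8/7.

8/7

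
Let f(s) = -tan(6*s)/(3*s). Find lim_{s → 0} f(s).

-2

Substitution gives 0/0.
Since tan(u)/u → 1 as u → 0, tan(6s)/(6s) → 1 and the limit is 6/(-3) = -2.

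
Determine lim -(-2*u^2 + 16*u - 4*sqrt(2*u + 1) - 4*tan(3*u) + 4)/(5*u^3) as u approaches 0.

Substitution gives 0/0; apply L'Hôpital's rule 3 times.
After differentiating numerator and denominator 3 times the quotient is (12*(72*(2*u + 1)^(5/2)*(cos(6*u) - 2)/(cos(6*u) + 1)^2 - 1)/(2*u + 1)^(5/2))/(-30); at u = 0 this is 38/5.

38/5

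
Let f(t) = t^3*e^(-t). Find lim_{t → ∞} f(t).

0

Write as t^3/e^{1t}, an ∞/∞ form.
Exponential growth dominates any polynomial, so repeated L'Hôpital (or the standard result) gives 0.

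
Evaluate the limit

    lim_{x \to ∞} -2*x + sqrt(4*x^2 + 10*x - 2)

5/2

An ∞ − ∞ form. Rationalising with the conjugate, the difference becomes (10x - 2) / (√(4*x^2 + 10*x - 2) + 2x).
For large x the denominator behaves like 2·2x, so the quotient tends to 10/4 = 5/2.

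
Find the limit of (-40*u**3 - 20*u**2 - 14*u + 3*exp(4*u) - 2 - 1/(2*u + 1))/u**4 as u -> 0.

16

Substitution gives 0/0 (the numerator vanishes to order 4).
Expand each term to order u^4: the coefficient of u^4 in −1/(1 + 2u) is -16 and in 3·e^(4u) is 32.
Lower-order terms cancel with the polynomial part, so the numerator is (16)·u^4 + o(u^4), and the limit is (16)/(1) = 16.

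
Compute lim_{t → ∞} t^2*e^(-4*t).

Write as t^2/e^{4t}, an ∞/∞ form.
Exponential growth dominates any polynomial, so repeated L'Hôpital (or the standard result) gives 0.

0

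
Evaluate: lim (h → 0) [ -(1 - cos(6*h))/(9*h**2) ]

-2

Substitution gives 0/0.
Use (1 − cos u)/u² → 1/2 with u = 6h: the limit is 6²/(2·(-9)) = -2.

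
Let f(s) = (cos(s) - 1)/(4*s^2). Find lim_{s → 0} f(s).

Direct substitution gives 0/0.
Apply L'Hôpital: lim (-sin(s))/(8*s), still 0/0.
After 2 applications of L'Hôpital's rule the quotient is (-cos(s))/(8); substituting s = 0 gives -1/8.

-1/8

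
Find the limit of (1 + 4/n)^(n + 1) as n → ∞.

e^(4)

Write it as [(1 + 4/n)^n]^(1) · (1 + 4/n)^(1). The bracketed term tends to e^(4) and the second factor to 1, so the limit is e^(4).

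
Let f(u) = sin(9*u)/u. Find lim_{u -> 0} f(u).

Substitution gives 0/0.
Write it as (9)·sin(9u)/(9u); since sin(θ)/θ → 1, the limit is 9.

9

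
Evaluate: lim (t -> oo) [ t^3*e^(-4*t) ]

0

Write as t^3/e^{4t}, an ∞/∞ form.
Exponential growth dominates any polynomial, so repeated L'Hôpital (or the standard result) gives 0.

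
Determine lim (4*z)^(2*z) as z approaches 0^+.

Base → 0⁺ and exponent → 0⁺: a 0^0 form.
Take logs: 2z·ln(4z). This is 0·(−∞); rewriting as ln(4z)/(1/(2z)) and applying L'Hôpital gives 0.
Hence the limit is e^0 = 1.

1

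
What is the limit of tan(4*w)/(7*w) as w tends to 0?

4/7

Substitution gives 0/0.
Since tan(u)/u → 1 as u → 0, tan(4w)/(4w) → 1 and the limit is 4/7.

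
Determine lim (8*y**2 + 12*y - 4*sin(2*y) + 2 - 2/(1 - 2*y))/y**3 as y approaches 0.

-32/3

Substitution gives 0/0 (the numerator vanishes to order 3).
Expand each term to order y^3: the coefficient of y^3 in -2·1/(1 - 2y) is -16 and in -4·sin(2y) is 16/3.
Lower-order terms cancel with the polynomial part, so the numerator is (-32/3)·y^3 + o(y^3), and the limit is (-32/3)/(1) = -32/3.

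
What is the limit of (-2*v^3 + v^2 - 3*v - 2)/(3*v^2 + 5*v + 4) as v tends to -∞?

∞

The numerator has higher degree (3 > 2); the quotient behaves like (-2/(3))·v^1 for large |v|.
As v → −∞ this diverges to ∞.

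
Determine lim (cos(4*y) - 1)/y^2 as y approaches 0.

Direct substitution gives 0/0.
Apply L'Hôpital: lim (-4*sin(4*y))/(2*y), still 0/0.
After 2 applications of L'Hôpital's rule the quotient is (-16*cos(4*y))/(2); substituting y = 0 gives -8.

-8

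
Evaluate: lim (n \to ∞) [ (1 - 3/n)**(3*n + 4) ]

The base → 1 and the exponent → ∞: a 1^∞ form.
Take logarithms: (3n + 4)·ln(1 - 3/n). Since ln(1+u) ~ u for small u, this behaves like (3n)·(-3/n) → -9.
So the limit is e^(-9).

e^(-9)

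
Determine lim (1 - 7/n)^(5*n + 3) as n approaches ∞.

e^(-35)

Let L be the limit and take ln: ln L = lim (5n + 3)·ln(1 - 7/n) = lim (5n + 3)·(-7/n + O(1/n²)) = -35.
Hence L = e^(-35).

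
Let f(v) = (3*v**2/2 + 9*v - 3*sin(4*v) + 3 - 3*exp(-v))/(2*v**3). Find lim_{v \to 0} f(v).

65/4

Substitution gives 0/0; apply L'Hôpital's rule 3 times.
After differentiating numerator and denominator 3 times the quotient is (192*cos(4*v) + 3*e^(-v))/(12); at v = 0 this is 65/4.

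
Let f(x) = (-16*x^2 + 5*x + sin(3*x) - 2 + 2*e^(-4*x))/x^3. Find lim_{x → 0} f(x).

-155/6

Substitution gives 0/0; apply L'Hôpital's rule 3 times.
After differentiating numerator and denominator 3 times the quotient is (-27*cos(3*x) - 128*e^(-4*x))/(6); at x = 0 this is -155/6.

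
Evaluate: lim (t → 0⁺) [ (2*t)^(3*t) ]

Base → 0⁺ and exponent → 0⁺: a 0^0 form.
Take logs: 3t·ln(2t). This is 0·(−∞); rewriting as ln(2t)/(1/(3t)) and applying L'Hôpital gives 0.
Hence the limit is e^0 = 1.

1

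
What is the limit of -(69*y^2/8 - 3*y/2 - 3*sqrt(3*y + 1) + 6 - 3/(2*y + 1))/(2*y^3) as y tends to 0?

-303/32

Substitution gives 0/0 (the numerator vanishes to order 3).
Expand each term to order y^3: the coefficient of y^3 in -3·1/(1 + 2y) is 24 and in -3·√(1 + 3y) is -81/16.
Lower-order terms cancel with the polynomial part, so the numerator is (303/16)·y^3 + o(y^3), and the limit is (303/16)/(-2) = -303/32.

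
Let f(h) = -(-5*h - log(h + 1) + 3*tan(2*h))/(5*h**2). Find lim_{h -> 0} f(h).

-1/10

Substitution gives 0/0 (the numerator vanishes to order 2).
Expand each term to order h^2: the coefficient of h^2 in 3·tan(2h) is 0 and in −ln(1 + h) is 1/2.
Lower-order terms cancel with the polynomial part, so the numerator is (1/2)·h^2 + o(h^2), and the limit is (1/2)/(-5) = -1/10.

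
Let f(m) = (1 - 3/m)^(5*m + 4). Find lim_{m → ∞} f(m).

e^(-15)

Let L be the limit and take ln: ln L = lim (5m + 4)·ln(1 - 3/m) = lim (5m + 4)·(-3/m + O(1/m²)) = -15.
Hence L = e^(-15).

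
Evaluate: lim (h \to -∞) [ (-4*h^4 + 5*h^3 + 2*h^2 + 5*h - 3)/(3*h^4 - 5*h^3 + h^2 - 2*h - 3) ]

-4/3

Numerator and denominator both have degree 4.
Dividing every term by h^4, all lower-order terms vanish and the limit is the ratio of leading coefficients, -4/(3) = -4/3.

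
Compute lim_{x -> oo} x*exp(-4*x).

0

Write as x^1/e^{4x}, an ∞/∞ form.
Exponential growth dominates any polynomial, so repeated L'Hôpital (or the standard result) gives 0.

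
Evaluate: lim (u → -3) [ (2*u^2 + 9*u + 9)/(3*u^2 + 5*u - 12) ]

Direct substitution gives 0/0, so factor. Both numerator and denominator have (u + 3) as a factor.
After cancelling, the expression reduces to (2*u + 3)/(3*u - 4).
Substituting u = -3 gives 3/13.

3/13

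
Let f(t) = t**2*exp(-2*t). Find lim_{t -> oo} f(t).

0

Write as t^2/e^{2t}, an ∞/∞ form.
Exponential growth dominates any polynomial, so repeated L'Hôpital (or the standard result) gives 0.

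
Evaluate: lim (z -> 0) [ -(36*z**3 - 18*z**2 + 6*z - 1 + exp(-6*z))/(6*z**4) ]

-9

Direct substitution gives 0/0.
Apply L'Hôpital: lim (108*z^2 - 36*z + 6 - 6*e^(-6*z))/(-24*z^3), still 0/0.
Apply L'Hôpital: lim (216*z - 36 + 36*e^(-6*z))/(-72*z^2), still 0/0.
Apply L'Hôpital: lim (216 - 216*e^(-6*z))/(-144*z), still 0/0.
After 4 applications of L'Hôpital's rule the quotient is (1296*e^(-6*z))/(-144); substituting z = 0 gives -9.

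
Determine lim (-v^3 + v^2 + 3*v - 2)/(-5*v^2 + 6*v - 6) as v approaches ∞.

The numerator has higher degree (3 > 2); the quotient behaves like (-1/(-5))·v^1 for large |v|.
As v → +∞ this diverges to ∞.

∞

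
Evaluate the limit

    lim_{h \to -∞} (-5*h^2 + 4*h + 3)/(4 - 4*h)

-∞

The numerator has higher degree (2 > 1); the quotient behaves like (-5/(-4))·h^1 for large |h|.
As h → −∞ this diverges to -∞.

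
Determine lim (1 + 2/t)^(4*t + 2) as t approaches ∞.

Write it as [(1 + 2/t)^t]^(4) · (1 + 2/t)^(2). The bracketed term tends to e^(2) and the second factor to 1, so the limit is e^(8).

e^(8)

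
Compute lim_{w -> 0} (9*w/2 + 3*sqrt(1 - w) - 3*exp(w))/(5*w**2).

Substitution gives 0/0 (the numerator vanishes to order 2).
Expand each term to order w^2: the coefficient of w^2 in -3·e^(w) is -3/2 and in 3·√(1 - w) is -3/8.
Lower-order terms cancel with the polynomial part, so the numerator is (-15/8)·w^2 + o(w^2), and the limit is (-15/8)/(5) = -3/8.

-3/8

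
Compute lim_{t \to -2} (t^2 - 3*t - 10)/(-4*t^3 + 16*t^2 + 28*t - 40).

Since t = -2 makes numerator and denominator zero, (t + 2) divides both.
Cancelling it gives (t - 5)/(-4*t^2 + 24*t - 20); now plug in t = -2 to get 1/12.

1/12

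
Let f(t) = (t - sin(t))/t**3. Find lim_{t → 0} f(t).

1/6

Direct substitution gives 0/0.
Apply L'Hôpital: lim (1 - cos(t))/(3*t^2), still 0/0.
Apply L'Hôpital: lim (sin(t))/(6*t), still 0/0.
After 3 applications of L'Hôpital's rule the quotient is (cos(t))/(6); substituting t = 0 gives 1/6.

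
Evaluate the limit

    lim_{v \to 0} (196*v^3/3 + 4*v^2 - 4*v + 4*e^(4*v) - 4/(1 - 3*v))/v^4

-844/3

Substitution gives 0/0; apply L'Hôpital's rule 4 times.
After differentiating numerator and denominator 4 times the quotient is (1024*e^(4*v) + 7776/(3*v - 1)^5)/(24); at v = 0 this is -844/3.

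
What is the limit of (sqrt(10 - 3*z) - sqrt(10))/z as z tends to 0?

Substitution gives 0/0. Multiply numerator and denominator by the conjugate √(10 - 3z) + √10.
The numerator becomes (10 - 3z) − 10 = -3z, so the expression simplifies to -3/(√(10 - 3z) + √10).
Letting z → 0 gives -3/(2√10) = -3*√(10)/20.

-3*√(10)/20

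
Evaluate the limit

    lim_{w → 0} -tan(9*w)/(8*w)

Substitution gives 0/0.
Since tan(u)/u → 1 as u → 0, tan(9w)/(9w) → 1 and the limit is 9/(-8) = -9/8.

-9/8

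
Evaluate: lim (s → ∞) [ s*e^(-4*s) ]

Write as s^1/e^{4s}, an ∞/∞ form.
Exponential growth dominates any polynomial, so repeated L'Hôpital (or the standard result) gives 0.

0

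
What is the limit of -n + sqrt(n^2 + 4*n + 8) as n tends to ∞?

An ∞ − ∞ form. Rationalising with the conjugate, the difference becomes (4n + 8) / (√(n^2 + 4*n + 8) + n).
For large n the denominator behaves like 2·n, so the quotient tends to 4/2 = 2.

2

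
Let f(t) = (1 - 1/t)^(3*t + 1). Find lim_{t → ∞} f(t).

e^(-3)

Let L be the limit and take ln: ln L = lim (3t + 1)·ln(1 - 1/t) = lim (3t + 1)·(-1/t + O(1/t²)) = -3.
Hence L = e^(-3).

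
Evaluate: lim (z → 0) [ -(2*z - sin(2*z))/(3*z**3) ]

Direct substitution gives 0/0.
Apply L'Hôpital: lim (2 - 2*cos(2*z))/(-9*z^2), still 0/0.
Apply L'Hôpital: lim (4*sin(2*z))/(-18*z), still 0/0.
After 3 applications of L'Hôpital's rule the quotient is (8*cos(2*z))/(-18); substituting z = 0 gives -4/9.

-4/9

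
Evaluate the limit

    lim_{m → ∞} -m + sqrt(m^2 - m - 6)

This has the form ∞ − ∞. Multiply and divide by the conjugate √(m^2 - m - 6) + m.
That gives (-m - 6) / (√(m^2 - m - 6) + m).
Divide numerator and denominator by m: the limit is -1/(2·1) = -1/2.

-1/2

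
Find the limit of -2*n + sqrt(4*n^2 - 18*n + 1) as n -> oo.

-9/2

This has the form ∞ − ∞. Multiply and divide by the conjugate √(4*n^2 - 18*n + 1) + 2n.
That gives (-18n + 1) / (√(4*n^2 - 18*n + 1) + 2n).
Divide numerator and denominator by n: the limit is -18/(2·2) = -9/2.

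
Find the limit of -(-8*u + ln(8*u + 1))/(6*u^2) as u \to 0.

16/3

Direct substitution gives 0/0.
Apply L'Hôpital: lim (-8 + 8/(8*u + 1))/(-12*u), still 0/0.
After 2 applications of L'Hôpital's rule the quotient is (-64/(8*u + 1)^2)/(-12); substituting u = 0 gives 16/3.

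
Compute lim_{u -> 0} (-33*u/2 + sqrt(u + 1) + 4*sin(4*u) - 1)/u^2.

-1/8

Substitution gives 0/0; apply L'Hôpital's rule 2 times.
After differentiating numerator and denominator 2 times the quotient is (-64*sin(4*u) - 1/(4*(u + 1)^(3/2)))/(2); at u = 0 this is -1/8.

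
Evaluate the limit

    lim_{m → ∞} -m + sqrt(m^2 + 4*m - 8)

2

This has the form ∞ − ∞. Multiply and divide by the conjugate √(m^2 + 4*m - 8) + m.
That gives (4m - 8) / (√(m^2 + 4*m - 8) + m).
Divide numerator and denominator by m: the limit is 4/(2·1) = 2.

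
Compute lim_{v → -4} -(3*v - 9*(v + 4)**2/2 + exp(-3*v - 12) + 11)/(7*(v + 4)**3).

9/14

Direct substitution gives 0/0.
Apply L'Hôpital: lim (-9*v - 3*e^(-3*v - 12) - 33)/(-21*(v + 4)^2), still 0/0.
Apply L'Hôpital: lim (9*e^(-3*v - 12) - 9)/(-42*v - 168), still 0/0.
After 3 applications of L'Hôpital's rule the quotient is (-27*e^(-3*v - 12))/(-42); substituting v = -4 gives 9/14.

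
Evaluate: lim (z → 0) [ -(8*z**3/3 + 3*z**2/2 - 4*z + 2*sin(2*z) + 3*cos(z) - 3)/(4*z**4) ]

-1/32

Substitution gives 0/0; apply L'Hôpital's rule 4 times.
After differentiating numerator and denominator 4 times the quotient is ((64*sin(z) + 3)*cos(z))/(-96); at z = 0 this is -1/32.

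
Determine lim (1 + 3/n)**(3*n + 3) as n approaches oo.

e^(9)

The base → 1 and the exponent → ∞: a 1^∞ form.
Take logarithms: (3n + 3)·ln(1 + 3/n). Since ln(1+u) ~ u for small u, this behaves like (3n)·(3/n) → 9.
So the limit is e^(9).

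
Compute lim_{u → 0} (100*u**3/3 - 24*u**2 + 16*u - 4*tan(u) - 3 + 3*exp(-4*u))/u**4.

32

Substitution gives 0/0; apply L'Hôpital's rule 4 times.
After differentiating numerator and denominator 4 times the quotient is (32*tan(u)/cos(u)^2 - 96*tan(u)/cos(u)^4 + 768*e^(-4*u))/(24); at u = 0 this is 32.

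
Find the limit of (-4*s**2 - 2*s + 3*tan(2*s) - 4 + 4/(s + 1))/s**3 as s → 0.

4

Substitution gives 0/0 (the numerator vanishes to order 3).
Expand each term to order s^3: the coefficient of s^3 in 4·1/(1 + s) is -4 and in 3·tan(2s) is 8.
Lower-order terms cancel with the polynomial part, so the numerator is (4)·s^3 + o(s^3), and the limit is (4)/(1) = 4.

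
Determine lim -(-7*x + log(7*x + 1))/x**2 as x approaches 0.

49/2

Direct substitution gives 0/0.
Apply L'Hôpital: lim (-7 + 7/(7*x + 1))/(-2*x), still 0/0.
After 2 applications of L'Hôpital's rule the quotient is (-49/(7*x + 1)^2)/(-2); substituting x = 0 gives 49/2.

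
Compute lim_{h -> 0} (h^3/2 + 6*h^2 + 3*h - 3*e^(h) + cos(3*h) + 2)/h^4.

13/4

Substitution gives 0/0; apply L'Hôpital's rule 4 times.
After differentiating numerator and denominator 4 times the quotient is (-3*e^(h) + 81*cos(3*h))/(24); at h = 0 this is 13/4.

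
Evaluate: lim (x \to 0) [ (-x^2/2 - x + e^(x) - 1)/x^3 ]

Direct substitution gives 0/0.
Apply L'Hôpital: lim (-x + e^(x) - 1)/(3*x^2), still 0/0.
Apply L'Hôpital: lim (e^(x) - 1)/(6*x), still 0/0.
After 3 applications of L'Hôpital's rule the quotient is (e^(x))/(6); substituting x = 0 gives 1/6.

1/6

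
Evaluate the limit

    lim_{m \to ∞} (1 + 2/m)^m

e^(2)

The base → 1 and the exponent → ∞: a 1^∞ form.
Take logarithms: (m)·ln(1 + 2/m). Since ln(1+u) ~ u for small u, this behaves like (m)·(2/m) → 2.
So the limit is e^(2).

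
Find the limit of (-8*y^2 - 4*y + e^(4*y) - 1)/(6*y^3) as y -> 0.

16/9

Direct substitution gives 0/0.
Apply L'Hôpital: lim (-16*y + 4*e^(4*y) - 4)/(18*y^2), still 0/0.
Apply L'Hôpital: lim (16*e^(4*y) - 16)/(36*y), still 0/0.
After 3 applications of L'Hôpital's rule the quotient is (64*e^(4*y))/(36); substituting y = 0 gives 16/9.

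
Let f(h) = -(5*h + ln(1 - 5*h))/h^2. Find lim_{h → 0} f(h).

Direct substitution gives 0/0.
Apply L'Hôpital: lim (5 - 5/(1 - 5*h))/(-2*h), still 0/0.
After 2 applications of L'Hôpital's rule the quotient is (-25/(1 - 5*h)^2)/(-2); substituting h = 0 gives 25/2.

25/2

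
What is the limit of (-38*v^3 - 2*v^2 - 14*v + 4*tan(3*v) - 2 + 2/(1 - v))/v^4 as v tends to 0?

2

Substitution gives 0/0; apply L'Hôpital's rule 4 times.
After differentiating numerator and denominator 4 times the quotient is (48*(54*(v - 1)^5*(3*tan(3*v)^2 + 2)*tan(3*v)/cos(3*v)^2 - 1)/(v - 1)^5)/(24); at v = 0 this is 2.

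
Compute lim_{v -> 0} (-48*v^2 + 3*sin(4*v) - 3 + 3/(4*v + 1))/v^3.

Substitution gives 0/0 (the numerator vanishes to order 3).
Expand each term to order v^3: the coefficient of v^3 in 3·1/(1 + 4v) is -192 and in 3·sin(4v) is -32.
Lower-order terms cancel with the polynomial part, so the numerator is (-224)·v^3 + o(v^3), and the limit is (-224)/(1) = -224.

-224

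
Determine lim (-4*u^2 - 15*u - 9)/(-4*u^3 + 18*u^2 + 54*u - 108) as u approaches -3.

Since u = -3 makes numerator and denominator zero, (u + 3) divides both.
Cancelling it gives (-4*u - 3)/(-4*u^2 + 30*u - 36); now plug in u = -3 to get -1/18.

-1/18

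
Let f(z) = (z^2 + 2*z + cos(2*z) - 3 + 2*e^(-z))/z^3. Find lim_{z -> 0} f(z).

-1/3

Substitution gives 0/0 (the numerator vanishes to order 3).
Expand each term to order z^3: the coefficient of z^3 in cos(2z) is 0 and in 2·e^(-z) is -1/3.
Lower-order terms cancel with the polynomial part, so the numerator is (-1/3)·z^3 + o(z^3), and the limit is (-1/3)/(1) = -1/3.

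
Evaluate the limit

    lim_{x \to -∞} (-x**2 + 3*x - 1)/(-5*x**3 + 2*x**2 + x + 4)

The denominator has degree 3 and the numerator degree 2. Dividing numerator and denominator by x^3 sends every term to 0 except the leading denominator term, so the limit is 0.

0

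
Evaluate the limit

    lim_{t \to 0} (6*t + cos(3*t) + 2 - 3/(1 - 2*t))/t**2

Substitution gives 0/0 (the numerator vanishes to order 2).
Expand each term to order t^2: the coefficient of t^2 in -3·1/(1 - 2t) is -12 and in cos(3t) is -9/2.
Lower-order terms cancel with the polynomial part, so the numerator is (-33/2)·t^2 + o(t^2), and the limit is (-33/2)/(1) = -33/2.

-33/2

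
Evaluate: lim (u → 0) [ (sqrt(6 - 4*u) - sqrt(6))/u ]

A 0/0 form; rationalise with √(6 - 4u) + √6. This collapses the numerator to -4u, leaving -4/(√(6 - 4u) + √6) → -4/(2√6) = -√(6)/3.

-√(6)/3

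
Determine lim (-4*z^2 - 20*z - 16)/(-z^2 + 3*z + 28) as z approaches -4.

Since z = -4 makes numerator and denominator zero, (z + 4) divides both.
Cancelling it gives (-4*z - 4)/(7 - z); now plug in z = -4 to get 12/11.

12/11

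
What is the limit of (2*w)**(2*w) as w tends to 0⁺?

Base → 0⁺ and exponent → 0⁺: a 0^0 form.
Take logs: 2w·ln(2w). This is 0·(−∞); rewriting as ln(2w)/(1/(2w)) and applying L'Hôpital gives 0.
Hence the limit is e^0 = 1.

1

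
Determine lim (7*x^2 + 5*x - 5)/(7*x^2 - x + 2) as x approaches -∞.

1

Numerator and denominator both have degree 2.
Dividing every term by x^2, all lower-order terms vanish and the limit is the ratio of leading coefficients, 7/(7) = 1.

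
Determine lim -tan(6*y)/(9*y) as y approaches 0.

-2/3

Substitution gives 0/0.
Since tan(u)/u → 1 as u → 0, tan(6y)/(6y) → 1 and the limit is 6/(-9) = -2/3.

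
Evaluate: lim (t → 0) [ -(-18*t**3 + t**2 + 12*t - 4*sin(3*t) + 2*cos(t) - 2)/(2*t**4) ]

Substitution gives 0/0 (the numerator vanishes to order 4).
Expand each term to order t^4: the coefficient of t^4 in 2·cos(t) is 1/12 and in -4·sin(3t) is 0.
Lower-order terms cancel with the polynomial part, so the numerator is (1/12)·t^4 + o(t^4), and the limit is (1/12)/(-2) = -1/24.

-1/24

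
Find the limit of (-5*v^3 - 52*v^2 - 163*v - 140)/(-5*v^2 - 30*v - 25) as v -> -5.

At v = -5 both the top and bottom vanish — a removable singularity. Factoring out (v + 5) from each leaves (-5*v^2 - 27*v - 28)/(-5*v - 5), which at v = -5 equals -9/10.

-9/10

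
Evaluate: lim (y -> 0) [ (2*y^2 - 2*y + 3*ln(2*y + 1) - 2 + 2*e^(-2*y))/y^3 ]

Substitution gives 0/0 (the numerator vanishes to order 3).
Expand each term to order y^3: the coefficient of y^3 in 3·ln(1 + 2y) is 8 and in 2·e^(-2y) is -8/3.
Lower-order terms cancel with the polynomial part, so the numerator is (16/3)·y^3 + o(y^3), and the limit is (16/3)/(1) = 16/3.

16/3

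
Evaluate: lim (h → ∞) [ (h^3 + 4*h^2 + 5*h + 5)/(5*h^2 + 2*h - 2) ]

∞

The numerator has higher degree (3 > 2); the quotient behaves like (1/(5))·h^1 for large |h|.
As h → +∞ this diverges to ∞.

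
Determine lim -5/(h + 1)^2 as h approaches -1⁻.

-∞

As h → -1⁻, (h + 1) → 0⁻, so (h + 1)^2 → 0⁺ and -5/(h + 1)^2 → -∞.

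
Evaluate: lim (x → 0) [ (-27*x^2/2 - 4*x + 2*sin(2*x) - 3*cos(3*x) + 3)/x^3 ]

-8/3

Substitution gives 0/0 (the numerator vanishes to order 3).
Expand each term to order x^3: the coefficient of x^3 in 2·sin(2x) is -8/3 and in -3·cos(3x) is 0.
Lower-order terms cancel with the polynomial part, so the numerator is (-8/3)·x^3 + o(x^3), and the limit is (-8/3)/(1) = -8/3.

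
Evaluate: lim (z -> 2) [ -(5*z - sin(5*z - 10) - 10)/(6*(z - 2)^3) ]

-125/36

Direct substitution gives 0/0.
Apply L'Hôpital: lim (5 - 5*cos(5*z - 10))/(-18*(z - 2)^2), still 0/0.
Apply L'Hôpital: lim (25*sin(5*z - 10))/(72 - 36*z), still 0/0.
After 3 applications of L'Hôpital's rule the quotient is (125*cos(5*z - 10))/(-36); substituting z = 2 gives -125/36.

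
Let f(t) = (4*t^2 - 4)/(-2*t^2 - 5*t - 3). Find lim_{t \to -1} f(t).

8

At t = -1 both the top and bottom vanish — a removable singularity. Factoring out (t + 1) from each leaves (4*t - 4)/(-2*t - 3), which at t = -1 equals 8.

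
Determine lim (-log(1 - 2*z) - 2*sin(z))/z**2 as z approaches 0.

2

Substitution gives 0/0 (the numerator vanishes to order 2).
Expand each term to order z^2: the coefficient of z^2 in −ln(1 - 2z) is 2 and in -2·sin(z) is 0.
Lower-order terms cancel with the polynomial part, so the numerator is (2)·z^2 + o(z^2), and the limit is (2)/(1) = 2.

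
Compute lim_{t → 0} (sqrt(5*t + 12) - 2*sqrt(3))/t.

Substitution gives 0/0. Multiply numerator and denominator by the conjugate √(12 + 5t) + √12.
The numerator becomes (12 + 5t) − 12 = 5t, so the expression simplifies to 5/(√(12 + 5t) + √12).
Letting t → 0 gives 5/(2√12) = 5*√(3)/12.

5*√(3)/12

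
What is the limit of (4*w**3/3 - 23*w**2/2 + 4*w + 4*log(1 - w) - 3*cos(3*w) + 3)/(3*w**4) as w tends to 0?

-89/24

Substitution gives 0/0; apply L'Hôpital's rule 4 times.
After differentiating numerator and denominator 4 times the quotient is (-243*cos(3*w) - 24/(w - 1)^4)/(72); at w = 0 this is -89/24.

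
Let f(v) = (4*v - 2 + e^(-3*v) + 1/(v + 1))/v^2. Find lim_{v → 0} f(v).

Substitution gives 0/0; apply L'Hôpital's rule 2 times.
After differentiating numerator and denominator 2 times the quotient is (9*e^(-3*v) + 2/(v + 1)^3)/(2); at v = 0 this is 11/2.

11/2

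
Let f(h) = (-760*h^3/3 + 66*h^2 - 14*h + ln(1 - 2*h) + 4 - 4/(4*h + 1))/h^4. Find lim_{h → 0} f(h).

Substitution gives 0/0; apply L'Hôpital's rule 4 times.
After differentiating numerator and denominator 4 times the quotient is (-24576/(4*h + 1)^5 - 96/(2*h - 1)^4)/(24); at h = 0 this is -1028.

-1028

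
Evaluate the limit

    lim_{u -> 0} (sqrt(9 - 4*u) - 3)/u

Substitution gives 0/0. Multiply numerator and denominator by the conjugate √(9 - 4u) + √9.
The numerator becomes (9 - 4u) − 9 = -4u, so the expression simplifies to -4/(√(9 - 4u) + √9).
Letting u → 0 gives -4/(2√9) = -2/3.

-2/3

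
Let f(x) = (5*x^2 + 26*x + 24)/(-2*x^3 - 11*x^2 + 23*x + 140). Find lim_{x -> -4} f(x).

-14/15

Direct substitution gives 0/0, so factor. Both numerator and denominator have (x + 4) as a factor.
After cancelling, the expression reduces to (5*x + 6)/(-2*x^2 - 3*x + 35).
Substituting x = -4 gives -14/15.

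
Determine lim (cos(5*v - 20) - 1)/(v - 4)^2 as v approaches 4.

-25/2

Direct substitution gives 0/0.
Apply L'Hôpital: lim (-5*sin(5*v - 20))/(2*v - 8), still 0/0.
After 2 applications of L'Hôpital's rule the quotient is (-25*cos(5*v - 20))/(2); substituting v = 4 gives -25/2.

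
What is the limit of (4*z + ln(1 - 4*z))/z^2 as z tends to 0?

Direct substitution gives 0/0.
Apply L'Hôpital: lim (4 - 4/(1 - 4*z))/(2*z), still 0/0.
After 2 applications of L'Hôpital's rule the quotient is (-16/(1 - 4*z)^2)/(2); substituting z = 0 gives -8.

-8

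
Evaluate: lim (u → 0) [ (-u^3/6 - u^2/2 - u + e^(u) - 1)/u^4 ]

1/24

Direct substitution gives 0/0.
Apply L'Hôpital: lim (-u^2/2 - u + e^(u) - 1)/(4*u^3), still 0/0.
Apply L'Hôpital: lim (-u + e^(u) - 1)/(12*u^2), still 0/0.
Apply L'Hôpital: lim (e^(u) - 1)/(24*u), still 0/0.
After 4 applications of L'Hôpital's rule the quotient is (e^(u))/(24); substituting u = 0 gives 1/24.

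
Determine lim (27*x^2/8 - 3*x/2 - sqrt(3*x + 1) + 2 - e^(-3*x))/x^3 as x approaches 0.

Substitution gives 0/0 (the numerator vanishes to order 3).
Expand each term to order x^3: the coefficient of x^3 in −e^(-3x) is 9/2 and in −√(1 + 3x) is -27/16.
Lower-order terms cancel with the polynomial part, so the numerator is (45/16)·x^3 + o(x^3), and the limit is (45/16)/(1) = 45/16.

45/16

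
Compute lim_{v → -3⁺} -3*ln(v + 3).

As v → -3⁺, v + 3 → 0⁺ and ln(v + 3) → −∞.
Multiplying by -3 gives ∞.

∞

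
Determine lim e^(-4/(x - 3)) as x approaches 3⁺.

0

As x → 3⁺, -4/(x - 3) → −∞, so e^(-4/(x - 3)) → 0.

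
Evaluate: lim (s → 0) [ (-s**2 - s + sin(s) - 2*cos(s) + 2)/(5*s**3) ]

Substitution gives 0/0; apply L'Hôpital's rule 3 times.
After differentiating numerator and denominator 3 times the quotient is (-2*sin(s) - cos(s))/(30); at s = 0 this is -1/30.

-1/30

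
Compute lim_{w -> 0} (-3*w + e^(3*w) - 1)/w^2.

Direct substitution gives 0/0.
Apply L'Hôpital: lim (3*e^(3*w) - 3)/(2*w), still 0/0.
After 2 applications of L'Hôpital's rule the quotient is (9*e^(3*w))/(2); substituting w = 0 gives 9/2.

9/2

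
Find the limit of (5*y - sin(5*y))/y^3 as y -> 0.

125/6

Direct substitution gives 0/0.
Apply L'Hôpital: lim (5 - 5*cos(5*y))/(3*y^2), still 0/0.
Apply L'Hôpital: lim (25*sin(5*y))/(6*y), still 0/0.
After 3 applications of L'Hôpital's rule the quotient is (125*cos(5*y))/(6); substituting y = 0 gives 125/6.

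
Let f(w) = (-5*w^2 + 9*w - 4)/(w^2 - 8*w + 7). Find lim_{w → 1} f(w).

1/6

Direct substitution gives 0/0, so factor. Both numerator and denominator have (w - 1) as a factor.
After cancelling, the expression reduces to (4 - 5*w)/(w - 7).
Substituting w = 1 gives 1/6.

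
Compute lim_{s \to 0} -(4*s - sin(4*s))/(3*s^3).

Direct substitution gives 0/0.
Apply L'Hôpital: lim (4 - 4*cos(4*s))/(-9*s^2), still 0/0.
Apply L'Hôpital: lim (16*sin(4*s))/(-18*s), still 0/0.
After 3 applications of L'Hôpital's rule the quotient is (64*cos(4*s))/(-18); substituting s = 0 gives -32/9.

-32/9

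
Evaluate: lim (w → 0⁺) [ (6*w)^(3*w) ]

Base → 0⁺ and exponent → 0⁺: a 0^0 form.
Take logs: 3w·ln(6w). This is 0·(−∞); rewriting as ln(6w)/(1/(3w)) and applying L'Hôpital gives 0.
Hence the limit is e^0 = 1.

1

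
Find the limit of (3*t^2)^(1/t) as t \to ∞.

1

Base → ∞ and exponent → 0: an ∞^0 form.
Take logs: (1/t)·ln(3·t^2) = (ln 3 + 2·ln t)/t → 0.
So the limit is e^0 = 1.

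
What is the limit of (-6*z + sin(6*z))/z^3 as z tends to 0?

-36

Direct substitution gives 0/0.
Apply L'Hôpital: lim (6*cos(6*z) - 6)/(3*z^2), still 0/0.
Apply L'Hôpital: lim (-36*sin(6*z))/(6*z), still 0/0.
After 3 applications of L'Hôpital's rule the quotient is (-216*cos(6*z))/(6); substituting z = 0 gives -36.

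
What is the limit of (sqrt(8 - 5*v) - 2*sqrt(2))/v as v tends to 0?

A 0/0 form; rationalise with √(8 - 5v) + √8. This collapses the numerator to -5v, leaving -5/(√(8 - 5v) + √8) → -5/(2√8) = -5*√(2)/8.

-5*√(2)/8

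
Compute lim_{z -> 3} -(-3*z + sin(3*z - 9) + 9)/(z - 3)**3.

Direct substitution gives 0/0.
Apply L'Hôpital: lim (3*cos(3*z - 9) - 3)/(-3*(z - 3)^2), still 0/0.
Apply L'Hôpital: lim (-9*sin(3*z - 9))/(18 - 6*z), still 0/0.
After 3 applications of L'Hôpital's rule the quotient is (-27*cos(3*z - 9))/(-6); substituting z = 3 gives 9/2.

9/2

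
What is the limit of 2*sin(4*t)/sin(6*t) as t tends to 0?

4/3

Substitution gives 0/0.
Divide numerator and denominator by t: sin(4t)/t → 4 and sin(6t)/t → 6, so the limit is 2·4/6 = 4/3.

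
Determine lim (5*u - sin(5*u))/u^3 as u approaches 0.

Direct substitution gives 0/0.
Apply L'Hôpital: lim (5 - 5*cos(5*u))/(3*u^2), still 0/0.
Apply L'Hôpital: lim (25*sin(5*u))/(6*u), still 0/0.
After 3 applications of L'Hôpital's rule the quotient is (125*cos(5*u))/(6); substituting u = 0 gives 125/6.

125/6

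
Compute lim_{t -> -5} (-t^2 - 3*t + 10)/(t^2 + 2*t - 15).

Since t = -5 makes numerator and denominator zero, (t + 5) divides both.
Cancelling it gives (2 - t)/(t - 3); now plug in t = -5 to get -7/8.

-7/8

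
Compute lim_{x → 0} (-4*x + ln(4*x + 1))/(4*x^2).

Direct substitution gives 0/0.
Apply L'Hôpital: lim (-4 + 4/(4*x + 1))/(8*x), still 0/0.
After 2 applications of L'Hôpital's rule the quotient is (-16/(4*x + 1)^2)/(8); substituting x = 0 gives -2.

-2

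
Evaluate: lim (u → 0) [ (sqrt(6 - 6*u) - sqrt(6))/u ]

A 0/0 form; rationalise with √(6 - 6u) + √6. This collapses the numerator to -6u, leaving -6/(√(6 - 6u) + √6) → -6/(2√6) = -√(6)/2.

-√(6)/2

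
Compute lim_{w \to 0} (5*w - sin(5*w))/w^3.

125/6

Direct substitution gives 0/0.
Apply L'Hôpital: lim (5 - 5*cos(5*w))/(3*w^2), still 0/0.
Apply L'Hôpital: lim (25*sin(5*w))/(6*w), still 0/0.
After 3 applications of L'Hôpital's rule the quotient is (125*cos(5*w))/(6); substituting w = 0 gives 125/6.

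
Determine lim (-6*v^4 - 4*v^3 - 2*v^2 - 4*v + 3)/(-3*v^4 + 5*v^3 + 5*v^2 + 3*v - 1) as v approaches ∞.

2

Numerator and denominator both have degree 4.
Dividing every term by v^4, all lower-order terms vanish and the limit is the ratio of leading coefficients, -6/(-3) = 2.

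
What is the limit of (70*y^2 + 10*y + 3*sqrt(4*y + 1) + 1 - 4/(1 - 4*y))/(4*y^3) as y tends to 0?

-61

Substitution gives 0/0; apply L'Hôpital's rule 3 times.
After differentiating numerator and denominator 3 times the quotient is (72/(4*y + 1)^(5/2) - 1536/(4*y - 1)^4)/(24); at y = 0 this is -61.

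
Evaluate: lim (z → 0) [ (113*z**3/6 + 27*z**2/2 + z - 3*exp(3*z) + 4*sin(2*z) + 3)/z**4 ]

Substitution gives 0/0; apply L'Hôpital's rule 4 times.
After differentiating numerator and denominator 4 times the quotient is (-243*e^(3*z) + 64*sin(2*z))/(24); at z = 0 this is -81/8.

-81/8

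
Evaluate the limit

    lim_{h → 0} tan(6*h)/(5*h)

6/5

Substitution gives 0/0.
Since tan(u)/u → 1 as u → 0, tan(6h)/(6h) → 1 and the limit is 6/5.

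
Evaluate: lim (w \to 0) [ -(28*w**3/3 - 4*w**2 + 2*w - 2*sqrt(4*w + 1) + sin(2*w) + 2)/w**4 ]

-20

Substitution gives 0/0 (the numerator vanishes to order 4).
Expand each term to order w^4: the coefficient of w^4 in sin(2w) is 0 and in -2·√(1 + 4w) is 20.
Lower-order terms cancel with the polynomial part, so the numerator is (20)·w^4 + o(w^4), and the limit is (20)/(-1) = -20.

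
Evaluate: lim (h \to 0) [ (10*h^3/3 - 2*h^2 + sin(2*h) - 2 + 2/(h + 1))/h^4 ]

2

Substitution gives 0/0; apply L'Hôpital's rule 4 times.
After differentiating numerator and denominator 4 times the quotient is (16*sin(2*h) + 48/(h + 1)^5)/(24); at h = 0 this is 2.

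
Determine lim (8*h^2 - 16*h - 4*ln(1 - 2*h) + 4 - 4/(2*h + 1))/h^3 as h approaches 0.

128/3

Substitution gives 0/0 (the numerator vanishes to order 3).
Expand each term to order h^3: the coefficient of h^3 in -4·ln(1 - 2h) is 32/3 and in -4·1/(1 + 2h) is 32.
Lower-order terms cancel with the polynomial part, so the numerator is (128/3)·h^3 + o(h^3), and the limit is (128/3)/(1) = 128/3.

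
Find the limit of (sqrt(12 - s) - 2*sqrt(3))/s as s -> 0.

A 0/0 form; rationalise with √(12 - s) + √12. This collapses the numerator to -s, leaving -1/(√(12 - s) + √12) → -1/(2√12) = -√(3)/12.

-√(3)/12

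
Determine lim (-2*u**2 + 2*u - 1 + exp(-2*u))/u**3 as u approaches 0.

Direct substitution gives 0/0.
Apply L'Hôpital: lim (-4*u + 2 - 2*e^(-2*u))/(3*u^2), still 0/0.
Apply L'Hôpital: lim (-4 + 4*e^(-2*u))/(6*u), still 0/0.
After 3 applications of L'Hôpital's rule the quotient is (-8*e^(-2*u))/(6); substituting u = 0 gives -4/3.

-4/3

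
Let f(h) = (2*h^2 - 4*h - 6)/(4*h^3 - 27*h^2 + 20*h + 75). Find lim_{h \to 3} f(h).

Direct substitution gives 0/0, so factor. Both numerator and denominator have (h - 3) as a factor.
After cancelling, the expression reduces to (2*h + 2)/(4*h^2 - 15*h - 25).
Substituting h = 3 gives -4/17.

-4/17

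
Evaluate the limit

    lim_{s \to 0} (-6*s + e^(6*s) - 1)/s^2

Direct substitution gives 0/0.
Apply L'Hôpital: lim (6*e^(6*s) - 6)/(2*s), still 0/0.
After 2 applications of L'Hôpital's rule the quotient is (36*e^(6*s))/(2); substituting s = 0 gives 18.

18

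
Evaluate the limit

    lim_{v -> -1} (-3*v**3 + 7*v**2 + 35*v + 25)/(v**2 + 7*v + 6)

Since v = -1 makes numerator and denominator zero, (v + 1) divides both.
Cancelling it gives (-3*v^2 + 10*v + 25)/(v + 6); now plug in v = -1 to get 12/5.

12/5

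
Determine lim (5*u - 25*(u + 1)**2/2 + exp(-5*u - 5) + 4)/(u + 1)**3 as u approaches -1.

-125/6

Direct substitution gives 0/0.
Apply L'Hôpital: lim (-25*u - 5*e^(-5*u - 5) - 20)/(3*(u + 1)^2), still 0/0.
Apply L'Hôpital: lim (25*e^(-5*u - 5) - 25)/(6*u + 6), still 0/0.
After 3 applications of L'Hôpital's rule the quotient is (-125*e^(-5*u - 5))/(6); substituting u = -1 gives -125/6.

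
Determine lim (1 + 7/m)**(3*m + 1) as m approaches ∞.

e^(21)

Let L be the limit and take ln: ln L = lim (3m + 1)·ln(1 + 7/m) = lim (3m + 1)·(7/m + O(1/m²)) = 21.
Hence L = e^(21).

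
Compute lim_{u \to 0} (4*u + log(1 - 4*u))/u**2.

-8

Direct substitution gives 0/0.
Apply L'Hôpital: lim (4 - 4/(1 - 4*u))/(2*u), still 0/0.
After 2 applications of L'Hôpital's rule the quotient is (-16/(1 - 4*u)^2)/(2); substituting u = 0 gives -8.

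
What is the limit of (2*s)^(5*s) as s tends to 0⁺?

Base → 0⁺ and exponent → 0⁺: a 0^0 form.
Take logs: 5s·ln(2s). This is 0·(−∞); rewriting as ln(2s)/(1/(5s)) and applying L'Hôpital gives 0.
Hence the limit is e^0 = 1.

1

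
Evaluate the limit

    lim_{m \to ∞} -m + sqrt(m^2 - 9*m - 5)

An ∞ − ∞ form. Rationalising with the conjugate, the difference becomes (-9m - 5) / (√(m^2 - 9*m - 5) + m).
For large m the denominator behaves like 2·m, so the quotient tends to -9/2 = -9/2.

-9/2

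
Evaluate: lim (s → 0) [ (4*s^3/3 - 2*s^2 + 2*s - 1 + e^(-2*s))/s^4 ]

2/3

Direct substitution gives 0/0.
Apply L'Hôpital: lim (4*s^2 - 4*s + 2 - 2*e^(-2*s))/(4*s^3), still 0/0.
Apply L'Hôpital: lim (8*s - 4 + 4*e^(-2*s))/(12*s^2), still 0/0.
Apply L'Hôpital: lim (8 - 8*e^(-2*s))/(24*s), still 0/0.
After 4 applications of L'Hôpital's rule the quotient is (16*e^(-2*s))/(24); substituting s = 0 gives 2/3.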